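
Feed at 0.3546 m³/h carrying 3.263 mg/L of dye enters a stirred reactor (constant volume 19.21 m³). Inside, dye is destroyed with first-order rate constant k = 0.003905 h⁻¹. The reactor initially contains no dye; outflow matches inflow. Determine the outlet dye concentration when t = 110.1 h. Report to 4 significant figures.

2.464 mg/L

V dC/dt = Q(C_in − C) − k V C.
dC/dt = (Q/V) C_in − (Q/V + k) C; effective rate a = Q/V + k = 0.0184591 + 0.003905 = 0.0223641 h⁻¹.
C_ss = Q C_in/(Q + kV) = 2.69325 mg/L; C(t) = C_ss + (C₀ − C_ss) e^(−a t).
C(110.1) = 2.69325 + (-2.69325)·e^(−0.0223641·110.1) = 2.69325 + (-2.69325)·0.0852394 = 2.46368 mg/L.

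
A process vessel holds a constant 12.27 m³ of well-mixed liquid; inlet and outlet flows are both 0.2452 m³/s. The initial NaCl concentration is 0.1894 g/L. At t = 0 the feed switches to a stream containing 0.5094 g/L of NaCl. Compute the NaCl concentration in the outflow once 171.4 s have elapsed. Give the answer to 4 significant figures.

0.4990 g/L

Transient balance on the dissolved component: V dC/dt = Q(C_in − C).
Rewrite as dC/dt + C/τ = C_in/τ, τ = V/Q = 50.0408 s.
C approaches C_in exponentially: C(t) = C_in + (C₀ − C_in) e^(−t/τ).
C(171.4) = 0.5094 + (0.1894 − 0.5094)·e^(−171.4/50.0408) = 0.5094 + (-0.320000)·0.0325426 = 0.498986 g/L.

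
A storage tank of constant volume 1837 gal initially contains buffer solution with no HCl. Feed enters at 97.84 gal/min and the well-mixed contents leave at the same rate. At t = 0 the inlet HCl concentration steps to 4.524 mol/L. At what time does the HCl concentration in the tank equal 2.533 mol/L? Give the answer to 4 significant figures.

Species balance: V dC/dt = Q(C_in − C) ⇒ τ = V/Q = 18.7756 min.
C(t) = C_in + (C₀ − C_in) e^(−t/τ). Set C = 2.533 and solve for t:
e^(−t/τ) = (C − C_in)/(C₀ − C_in) = (2.533 − 4.524)/(0 − 4.524) = 0.440097
t = −τ ln(…) = 18.7756 × 0.820760 = 15.4102 min.

15.41 min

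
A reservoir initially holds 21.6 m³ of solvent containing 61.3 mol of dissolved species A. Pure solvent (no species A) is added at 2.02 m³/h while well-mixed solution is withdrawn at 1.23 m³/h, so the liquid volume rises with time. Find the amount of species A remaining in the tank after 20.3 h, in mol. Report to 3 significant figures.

25.8 mol

Total volume: dV/dt = Q_in − Q_out = 0.79000 m³/h, so V(t) = 21.6 + 0.79000 t and V(20.3) = 37.637 m³.
Solute balance: dm/dt = 0 − Q_out C = −Q_out m/V(t).
dm/m = −Q_out dt/(V₀ + 0.79000 t); integrating gives ln(m/m₀) = −(Q_out/(Q_in−Q_out)) ln(V/V₀).
m = m₀ (V₀/V)^(Q_out/(Q_in−Q_out)) = 61.3 × (21.6/37.637)^(1.5570) = 25.822 mol.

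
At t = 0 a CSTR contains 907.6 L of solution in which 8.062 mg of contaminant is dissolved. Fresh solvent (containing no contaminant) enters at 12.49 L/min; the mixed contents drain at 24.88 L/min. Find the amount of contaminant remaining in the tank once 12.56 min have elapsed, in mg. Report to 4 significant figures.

Total volume: dV/dt = Q_in − Q_out = -12.3900 L/min, so V(t) = 907.6 − 12.3900 t and V(12.56) = 751.982 L.
No contaminant enters, so dm/dt = −Q_out · (m/V).
dm/m = −Q_out dt/(V₀ − 12.3900 t); integrating gives ln(m/m₀) = −(Q_out/(Q_in−Q_out)) ln(V/V₀).
m = m₀ (V₀/V)^(Q_out/(Q_in−Q_out)) = 8.062 × (907.6/751.982)^(-2.00807) = 5.52598 mg.

5.526 mg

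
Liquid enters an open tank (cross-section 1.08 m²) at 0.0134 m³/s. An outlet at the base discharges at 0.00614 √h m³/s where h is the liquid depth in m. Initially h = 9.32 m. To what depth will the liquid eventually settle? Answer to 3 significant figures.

Accumulation of liquid (constant cross-section A): A dh/dt = Q_in − 0.00614 √h. At steady state dh/dt = 0:
Q_in = 0.00614 √h_ss ⇒ √h_ss = 0.0134/0.00614 = 2.1824.
h_ss = 2.1824² = 4.7629 m. (Since h₀ = 9.32 m > h_ss, the level will fall toward this value.)

4.76 m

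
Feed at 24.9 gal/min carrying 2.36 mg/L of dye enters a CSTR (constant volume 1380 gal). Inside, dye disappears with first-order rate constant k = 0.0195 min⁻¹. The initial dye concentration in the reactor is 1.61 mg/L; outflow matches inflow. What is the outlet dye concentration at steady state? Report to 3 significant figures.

V dC/dt = Q(C_in − C) − k V C.
Steady state (dC/dt = 0): C_ss = Q C_in/(Q + kV) = C_in/(1 + kV/Q).
C_ss = 24.9·2.36/(24.9 + 0.0195·1380) = 58.764/51.810 = 1.1342 mg/L.

1.13 mg/L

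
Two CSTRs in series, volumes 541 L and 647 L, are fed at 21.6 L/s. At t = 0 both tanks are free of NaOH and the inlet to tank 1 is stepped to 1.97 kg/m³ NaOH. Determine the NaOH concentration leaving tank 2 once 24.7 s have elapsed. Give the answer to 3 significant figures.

Species balance on tank i: dCᵢ/dt = (Cᵢ₋₁ − Cᵢ)/τᵢ with τᵢ = Vᵢ/Q.
τ₁ = 541/21.6 = 25.046 s; τ₂ = 647/21.6 = 29.954 s.
Tank 1: C₁ = C_in(1 − e^(−t/τ₁)). Tank 2 (τ₁ ≠ τ₂): C₂ = C_in[1 − (τ₁ e^(−t/τ₁) − τ₂ e^(−t/τ₂))/(τ₁ − τ₂)].
At t = 24.7: e^(−t/τ₁) = 0.37300, e^(−t/τ₂) = 0.43841.
C₂ = 1.97·[1 − (25.046·0.37300 − 29.954·0.43841)/(-4.9074)] = 1.97·0.22777 = 0.44871 kg/m³.

0.449 kg/m³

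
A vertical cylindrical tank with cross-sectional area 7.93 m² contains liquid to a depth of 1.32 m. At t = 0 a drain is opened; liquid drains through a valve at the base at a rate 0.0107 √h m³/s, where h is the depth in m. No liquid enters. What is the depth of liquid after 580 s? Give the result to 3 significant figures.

A dh/dt = −Q_out = −0.0107 √h.
This is separable: 2 d(√h)/dt = −0.0107/A, so √h = √h₀ − (0.0107/(2A)) t.
√h = √1.32 − 0.0107·580/(2·7.93) = 1.1489 − 0.39130 = 0.75761.
h = 0.75761² = 0.57398 m.

0.574 m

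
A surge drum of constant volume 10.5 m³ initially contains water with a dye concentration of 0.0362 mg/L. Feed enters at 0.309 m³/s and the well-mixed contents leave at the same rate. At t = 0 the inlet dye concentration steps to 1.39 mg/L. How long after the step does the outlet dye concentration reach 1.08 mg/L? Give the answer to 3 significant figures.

Transient balance on the dissolved component: V dC/dt = Q(C_in − C), so τ = V/Q = 33.981 s.
C(t) = C_in + (C₀ − C_in) e^(−t/τ). Set C = 1.08 and solve for t:
e^(−t/τ) = (C − C_in)/(C₀ − C_in) = (1.08 − 1.39)/(0.0362 − 1.39) = 0.22899
t = −τ ln(…) = 33.981 × 1.4741 = 50.091 s.

50.1 s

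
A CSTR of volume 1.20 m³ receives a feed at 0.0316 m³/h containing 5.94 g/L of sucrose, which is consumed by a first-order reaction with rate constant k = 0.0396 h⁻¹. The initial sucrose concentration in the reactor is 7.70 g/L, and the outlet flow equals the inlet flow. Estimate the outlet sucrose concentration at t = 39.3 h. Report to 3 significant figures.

2.77 g/L

Accumulation = in − out − consumed: V dC/dt = Q C_in − Q C − k V C.
dC/dt = (Q/V) C_in − (Q/V + k) C; effective rate a = Q/V + k = 0.026333 + 0.0396 = 0.065933 h⁻¹.
C_ss = Q C_in/(Q + kV) = 2.3724 g/L; C(t) = C_ss + (C₀ − C_ss) e^(−a t).
C(39.3) = 2.3724 + (5.3276)·e^(−0.065933·39.3) = 2.3724 + (5.3276)·0.074932 = 2.7716 g/L.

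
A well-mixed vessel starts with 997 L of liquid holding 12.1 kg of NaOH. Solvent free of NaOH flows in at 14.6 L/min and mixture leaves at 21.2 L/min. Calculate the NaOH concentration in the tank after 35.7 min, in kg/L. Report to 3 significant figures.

0.00668 kg/L

Total volume: dV/dt = Q_in − Q_out = -6.6000 L/min, so V(t) = 997 − 6.6000 t and V(35.7) = 761.38 L.
Solute balance: dm/dt = 0 − Q_out C = −Q_out m/V(t).
Separate: dm/m = −Q_out dt/V(t) ⇒ ln(m/m₀) = −(Q_out/(Q_in−Q_out)) ln(V/V₀).
m = m₀ (V₀/V)^(Q_out/(Q_in−Q_out)) = 12.1 × (997/761.38)^(-3.2121) = 5.0894 kg.
C = m/V = 5.0894/761.38 = 0.0066844 kg/L.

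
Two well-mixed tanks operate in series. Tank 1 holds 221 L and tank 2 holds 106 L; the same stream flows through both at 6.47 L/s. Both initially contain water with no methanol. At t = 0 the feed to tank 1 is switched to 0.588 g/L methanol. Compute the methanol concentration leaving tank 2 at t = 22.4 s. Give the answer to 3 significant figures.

0.140 g/L

Species balance on tank i: dCᵢ/dt = (Cᵢ₋₁ − Cᵢ)/τᵢ with τᵢ = Vᵢ/Q.
τ₁ = 221/6.47 = 34.158 s; τ₂ = 106/6.47 = 16.383 s.
Solving the cascade with C₁(0)=C₂(0)=0 gives C₂(t) = C_in[1 − (τ₁ e^(−t/τ₁) − τ₂ e^(−t/τ₂))/(τ₁ − τ₂)].
At t = 22.4: e^(−t/τ₁) = 0.51904, e^(−t/τ₂) = 0.25481.
C₂ = 0.588·[1 − (34.158·0.51904 − 16.383·0.25481)/(17.774)] = 0.588·0.23742 = 0.13960 g/L.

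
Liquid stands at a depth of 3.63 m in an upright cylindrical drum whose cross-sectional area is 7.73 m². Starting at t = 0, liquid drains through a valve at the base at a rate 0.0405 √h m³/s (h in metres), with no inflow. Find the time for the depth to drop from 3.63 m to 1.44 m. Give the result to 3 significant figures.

Volume balance on the tank: A dh/dt = −0.0405 √h.
∫ h^(−1/2) dh = −(0.0405/A) ∫ dt, giving 2√h = 2√h₀ − (0.0405/A) t.
t = 2A(√h₀ − √h)/0.0405 = 2·7.73·(√3.63 − √1.44)/0.0405
  = 15.460 × (1.9053 − 1.2000) / 0.0405 = 269.22 s.

269 s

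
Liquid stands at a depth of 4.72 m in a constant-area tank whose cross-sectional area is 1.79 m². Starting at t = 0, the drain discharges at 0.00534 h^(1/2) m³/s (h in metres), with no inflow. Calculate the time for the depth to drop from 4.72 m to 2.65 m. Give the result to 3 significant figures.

Mass balance (ρ constant): A dh/dt = −0.00534 √h.
∫ h^(−1/2) dh = −(0.00534/A) ∫ dt, giving 2√h = 2√h₀ − (0.00534/A) t.
t = 2A(√h₀ − √h)/0.00534 = 2·1.79·(√4.72 − √2.65)/0.00534
  = 3.5800 × (2.1726 − 1.6279) / 0.00534 = 365.16 s.

365 s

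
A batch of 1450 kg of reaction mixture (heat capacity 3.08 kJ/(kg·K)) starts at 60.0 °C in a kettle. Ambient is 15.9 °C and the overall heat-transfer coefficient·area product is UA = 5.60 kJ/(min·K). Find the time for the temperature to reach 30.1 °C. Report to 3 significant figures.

Lumped-capacitance energy balance: M c_p dT/dt = UA(T_amb − T).
τ = M c_p/UA = 797.50 min; T_ss = T_amb = 15.900 °C.
T(t) = T_ss + (T₀ − T_ss)e^(−t/τ); set T = 30.1:
t = −τ ln[(T − T_ss)/(T₀ − T_ss)] = −797.50 · ln(0.32200) = 903.74 min.

904 min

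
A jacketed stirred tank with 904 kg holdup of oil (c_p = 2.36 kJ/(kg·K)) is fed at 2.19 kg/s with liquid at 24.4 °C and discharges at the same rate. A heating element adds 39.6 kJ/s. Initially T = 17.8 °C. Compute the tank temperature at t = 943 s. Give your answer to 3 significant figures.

30.6 °C

Energy balance: M c_p dT/dt = ṁ c_p (T_in − T) + 39.6.
τ = M/ṁ = 412.79 s; T_ss = T_in + Q̇/(ṁ c_p) = 24.4 + 39.6/(2.19·2.36) = 32.062 °C.
T approaches T_ss exponentially: T(t) = T_ss + (T₀ − T_ss) e^(−t/τ).
T(943) = 32.062 + (-14.262)·e^(−943/412.79) = 32.062 + (-14.262)·0.10183 = 30.610 °C.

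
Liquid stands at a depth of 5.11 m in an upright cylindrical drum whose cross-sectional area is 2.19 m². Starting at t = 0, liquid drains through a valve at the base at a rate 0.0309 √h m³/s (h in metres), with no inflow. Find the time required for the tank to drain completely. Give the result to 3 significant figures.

A dh/dt = −Q_out = −0.0309 √h.
Separate and integrate: 2(√h − √h₀) = −(0.0309/A) t.
Set h = 0: 2√h₀ = (0.0309/A) t_empty ⇒ t_empty = 2A√h₀/0.0309.
t_empty = 2·2.19·√5.11/0.0309 = 4.3800·2.2605/0.0309 = 320.42 s.

320 s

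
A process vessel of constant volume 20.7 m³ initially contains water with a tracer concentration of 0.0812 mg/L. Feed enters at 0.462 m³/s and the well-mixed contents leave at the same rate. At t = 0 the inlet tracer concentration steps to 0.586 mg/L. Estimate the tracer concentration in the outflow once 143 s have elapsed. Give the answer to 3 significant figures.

Transient balance on the dissolved component: V dC/dt = Q(C_in − C).
So dC/dt = (C_in − C)/τ with τ = V/Q = 20.7/0.462 = 44.805 s.
C approaches C_in exponentially: C(t) = C_in + (C₀ − C_in) e^(−t/τ).
C(143) = 0.586 + (0.0812 − 0.586)·e^(−143/44.805) = 0.586 + (-0.50480)·0.041106 = 0.56525 mg/L.

0.565 mg/L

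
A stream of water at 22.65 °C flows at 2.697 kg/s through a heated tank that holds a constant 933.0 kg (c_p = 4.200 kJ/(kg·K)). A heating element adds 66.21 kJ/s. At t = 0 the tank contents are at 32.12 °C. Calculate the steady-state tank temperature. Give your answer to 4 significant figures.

28.50 °C

M c_p dT/dt = ṁ c_p (T_in − T) + Q̇.
At steady state dT/dt = 0 ⇒ T_ss = T_in + Q̇/(ṁ c_p) = 22.65 + 66.21/(2.697·4.200) = 28.4951 °C.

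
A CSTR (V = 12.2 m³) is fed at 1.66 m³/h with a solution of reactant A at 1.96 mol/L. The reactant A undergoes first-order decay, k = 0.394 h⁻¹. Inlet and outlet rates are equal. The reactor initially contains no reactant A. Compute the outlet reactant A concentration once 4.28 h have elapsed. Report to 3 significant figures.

V dC/dt = Q(C_in − C) − k V C.
This is linear with rate a = Q/V + k = 0.53007 h⁻¹.
C_ss = Q C_in/(Q + kV) = 0.50312 mol/L; C(t) = C_ss + (C₀ − C_ss) e^(−a t).
C(4.28) = 0.50312 + (-0.50312)·e^(−0.53007·4.28) = 0.50312 + (-0.50312)·0.10345 = 0.45108 mol/L.

0.451 mol/L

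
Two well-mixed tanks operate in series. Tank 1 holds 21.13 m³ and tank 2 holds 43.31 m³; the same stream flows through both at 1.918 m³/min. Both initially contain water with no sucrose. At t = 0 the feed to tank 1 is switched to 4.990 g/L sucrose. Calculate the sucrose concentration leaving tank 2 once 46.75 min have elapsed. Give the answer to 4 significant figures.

Time constants: τᵢ = Vᵢ/Q for each well-mixed tank.
τ₁ = 21.13/1.918 = 11.0167 min; τ₂ = 43.31/1.918 = 22.5808 min.
Tank 1: C₁ = C_in(1 − e^(−t/τ₁)). Tank 2 (τ₁ ≠ τ₂): C₂ = C_in[1 − (τ₁ e^(−t/τ₁) − τ₂ e^(−t/τ₂))/(τ₁ − τ₂)].
At t = 46.75: e^(−t/τ₁) = 0.0143563, e^(−t/τ₂) = 0.126143.
C₂ = 4.990·[1 − (11.0167·0.0143563 − 22.5808·0.126143)/(-11.5641)] = 4.990·0.767363 = 3.82914 g/L.

3.829 g/L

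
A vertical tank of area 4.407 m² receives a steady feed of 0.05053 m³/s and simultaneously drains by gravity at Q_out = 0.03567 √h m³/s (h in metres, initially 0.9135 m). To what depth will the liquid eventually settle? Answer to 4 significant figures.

Volume balance on the tank: A dh/dt = Q_in − 0.03567 √h. At steady state dh/dt = 0:
Q_in = 0.03567 √h_ss ⇒ √h_ss = 0.05053/0.03567 = 1.41660.
h_ss = 1.41660² = 2.00675 m. (Since h₀ = 0.9135 m < h_ss, the level will rise toward this value.)

2.007 m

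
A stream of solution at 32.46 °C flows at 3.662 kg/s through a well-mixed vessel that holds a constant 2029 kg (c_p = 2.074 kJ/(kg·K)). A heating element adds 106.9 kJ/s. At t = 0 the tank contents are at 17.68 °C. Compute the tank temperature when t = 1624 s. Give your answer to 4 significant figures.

45.00 °C

Unsteady energy balance on the tank contents: M c_p dT/dt = ṁ c_p (T_in − T) + 106.9.
τ = M/ṁ = 554.069 s; T_ss = T_in + Q̇/(ṁ c_p) = 32.46 + 106.9/(3.662·2.074) = 46.5351 °C.
This is linear first-order; T(t) = T_ss + (T₀ − T_ss) e^(−t/τ).
T(1624) = 46.5351 + (-28.8551)·e^(−1624/554.069) = 46.5351 + (-28.8551)·0.0533413 = 44.9959 °C.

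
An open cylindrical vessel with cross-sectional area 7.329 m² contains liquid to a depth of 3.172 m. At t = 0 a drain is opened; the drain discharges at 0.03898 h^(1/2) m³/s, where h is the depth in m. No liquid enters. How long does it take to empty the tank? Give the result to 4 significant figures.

A dh/dt = −Q_out = −0.03898 √h.
This is separable: 2 d(√h)/dt = −0.03898/A, so √h = √h₀ − (0.03898/(2A)) t.
Tank is empty when √h = 0: t_empty = 2A√h₀/0.03898.
t_empty = 2·7.329·√3.172/0.03898 = 14.6580·1.78101/0.03898 = 669.730 s.

669.7 s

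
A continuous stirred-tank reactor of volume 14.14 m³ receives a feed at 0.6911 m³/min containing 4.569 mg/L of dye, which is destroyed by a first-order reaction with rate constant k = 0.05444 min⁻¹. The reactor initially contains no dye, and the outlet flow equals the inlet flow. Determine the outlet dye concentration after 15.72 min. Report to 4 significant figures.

1.735 mg/L

Accumulation = in − out − consumed: V dC/dt = Q C_in − Q C − k V C.
This is linear with rate a = Q/V + k = 0.103316 min⁻¹.
C_ss = Q C_in/(Q + kV) = 2.16146 mg/L; C(t) = C_ss + (C₀ − C_ss) e^(−a t).
C(15.72) = 2.16146 + (-2.16146)·e^(−0.103316·15.72) = 2.16146 + (-2.16146)·0.197085 = 1.73547 mg/L.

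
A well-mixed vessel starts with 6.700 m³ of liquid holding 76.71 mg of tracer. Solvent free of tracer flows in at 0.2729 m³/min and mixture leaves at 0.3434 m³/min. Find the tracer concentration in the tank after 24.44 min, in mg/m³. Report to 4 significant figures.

Let m(t) be the amount of tracer. Volume: V(t) = V₀ + (Q_in − Q_out) t = 6.700 − 0.0705000 t; V(24.44) = 4.97698 m³.
Solute balance: dm/dt = 0 − Q_out C = −Q_out m/V(t).
Separate: dm/m = −Q_out dt/V(t) ⇒ ln(m/m₀) = −(Q_out/(Q_in−Q_out)) ln(V/V₀).
m = m₀ (V₀/V)^(Q_out/(Q_in−Q_out)) = 76.71 × (6.700/4.97698)^(-4.87092) = 18.0290 mg.
C = m/V = 18.0290/4.97698 = 3.62249 mg/m³.

3.622 mg/m³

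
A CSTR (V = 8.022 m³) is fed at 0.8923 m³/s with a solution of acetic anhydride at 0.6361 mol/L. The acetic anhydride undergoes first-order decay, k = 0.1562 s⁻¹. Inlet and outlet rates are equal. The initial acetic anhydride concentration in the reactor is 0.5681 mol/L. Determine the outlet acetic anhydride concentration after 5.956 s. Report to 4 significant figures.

Accumulation = in − out − consumed: V dC/dt = Q C_in − Q C − k V C.
This is linear with rate a = Q/V + k = 0.267432 s⁻¹.
C_ss = Q C_in/(Q + kV) = 0.264570 mol/L; C(t) = C_ss + (C₀ − C_ss) e^(−a t).
C(5.956) = 0.264570 + (0.303530)·e^(−0.267432·5.956) = 0.264570 + (0.303530)·0.203351 = 0.326293 mol/L.

0.3263 mol/L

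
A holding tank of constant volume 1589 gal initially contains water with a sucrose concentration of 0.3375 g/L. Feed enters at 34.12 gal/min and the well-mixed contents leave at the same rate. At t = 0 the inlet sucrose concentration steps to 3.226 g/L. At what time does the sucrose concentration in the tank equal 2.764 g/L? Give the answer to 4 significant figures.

85.36 min

Species balance: V dC/dt = Q(C_in − C) ⇒ τ = V/Q = 46.5709 min.
C(t) = C_in + (C₀ − C_in) e^(−t/τ). Set C = 2.764 and solve for t:
e^(−t/τ) = (C − C_in)/(C₀ − C_in) = (2.764 − 3.226)/(0.3375 − 3.226) = 0.159945
t = −τ ln(…) = 46.5709 × 1.83293 = 85.3611 min.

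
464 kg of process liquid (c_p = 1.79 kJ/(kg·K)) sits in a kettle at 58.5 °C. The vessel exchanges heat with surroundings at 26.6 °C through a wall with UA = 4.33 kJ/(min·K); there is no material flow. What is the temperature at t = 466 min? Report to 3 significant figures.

29.4 °C

First-law balance (no shaft work): M c_p dT/dt = −UA(T − T_amb).
dT/dt = (T_ss − T)/τ with T_ss = T_amb = 26.600 °C, τ = M c_p/UA = 464·1.79/4.33 = 191.82 min.
This is linear first-order; T(t) = T_ss + (T₀ − T_ss) e^(−t/τ).
T(466) = 26.600 + (31.900)·0.088088 = 29.410 °C.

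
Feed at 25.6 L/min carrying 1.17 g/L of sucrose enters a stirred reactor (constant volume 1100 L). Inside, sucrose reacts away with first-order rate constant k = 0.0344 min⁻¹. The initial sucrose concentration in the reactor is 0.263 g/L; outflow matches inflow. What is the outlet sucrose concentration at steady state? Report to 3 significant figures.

V dC/dt = Q(C_in − C) − k V C.
At steady state: 0 = Q C_in − (Q + kV) C_ss, so C_ss = Q C_in/(Q + kV).
C_ss = 25.6·1.17/(25.6 + 0.0344·1100) = 29.952/63.440 = 0.47213 g/L.

0.472 g/L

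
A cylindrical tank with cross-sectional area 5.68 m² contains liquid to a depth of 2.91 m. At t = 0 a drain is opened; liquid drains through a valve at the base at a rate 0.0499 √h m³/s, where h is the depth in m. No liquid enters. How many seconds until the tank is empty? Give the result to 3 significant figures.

Mass balance (ρ constant): A dh/dt = −0.0499 √h.
∫ h^(−1/2) dh = −(0.0499/A) ∫ dt, giving 2√h = 2√h₀ − (0.0499/A) t.
Set h = 0: 2√h₀ = (0.0499/A) t_empty ⇒ t_empty = 2A√h₀/0.0499.
t_empty = 2·5.68·√2.91/0.0499 = 11.360·1.7059/0.0499 = 388.35 s.

388 s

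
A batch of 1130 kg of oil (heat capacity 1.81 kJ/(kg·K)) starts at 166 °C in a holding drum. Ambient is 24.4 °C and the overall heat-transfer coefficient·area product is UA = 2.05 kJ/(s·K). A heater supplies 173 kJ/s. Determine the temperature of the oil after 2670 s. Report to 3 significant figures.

113 °C

Energy balance: M c_p dT/dt = −UA(T − T_amb) + Q̇.
dT/dt = (T_ss − T)/τ with T_ss = T_amb + Q̇/UA = 24.4 + 173/2.05 = 108.79 °C, τ = M c_p/UA = 1130·1.81/2.05 = 997.71 s.
T approaches T_ss exponentially: T(t) = T_ss + (T₀ − T_ss) e^(−t/τ).
T(2670) = 108.79 + (57.210)·0.068829 = 112.73 °C.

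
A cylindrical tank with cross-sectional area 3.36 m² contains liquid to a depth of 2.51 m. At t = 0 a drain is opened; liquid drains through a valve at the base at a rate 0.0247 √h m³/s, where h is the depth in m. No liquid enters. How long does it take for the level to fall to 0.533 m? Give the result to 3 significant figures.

With no inflow, A dh/dt = −0.0247 √h.
Separate and integrate: 2(√h − √h₀) = −(0.0247/A) t.
t = 2A(√h₀ − √h)/0.0247 = 2·3.36·(√2.51 − √0.533)/0.0247
  = 6.7200 × (1.5843 − 0.73007) / 0.0247 = 232.41 s.

232 s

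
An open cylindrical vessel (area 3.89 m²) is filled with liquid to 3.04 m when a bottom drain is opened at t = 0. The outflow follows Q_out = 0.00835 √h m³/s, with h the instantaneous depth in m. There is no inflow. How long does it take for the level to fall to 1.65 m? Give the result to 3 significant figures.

With no inflow, A dh/dt = −0.00835 √h.
This is separable: 2 d(√h)/dt = −0.00835/A, so √h = √h₀ − (0.00835/(2A)) t.
t = 2A(√h₀ − √h)/0.00835 = 2·3.89·(√3.04 − √1.65)/0.00835
  = 7.7800 × (1.7436 − 1.2845) / 0.00835 = 427.70 s.

428 s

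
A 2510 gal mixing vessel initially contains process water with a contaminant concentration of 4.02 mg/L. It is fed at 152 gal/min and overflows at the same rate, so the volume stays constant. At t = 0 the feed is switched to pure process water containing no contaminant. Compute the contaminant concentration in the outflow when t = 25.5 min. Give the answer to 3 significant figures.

0.858 mg/L

Species balance on the tank: V dC/dt = Q(C_in − C).
So dC/dt = (C_in − C)/τ with τ = V/Q = 2510/152 = 16.513 min.
Solution: C(t) = C_in + (C₀ − C_in) e^(−t/τ).
C(25.5) = 0 + (4.02 − 0)·e^(−25.5/16.513) = 0 + (4.0200)·0.21348 = 0.85818 mg/L.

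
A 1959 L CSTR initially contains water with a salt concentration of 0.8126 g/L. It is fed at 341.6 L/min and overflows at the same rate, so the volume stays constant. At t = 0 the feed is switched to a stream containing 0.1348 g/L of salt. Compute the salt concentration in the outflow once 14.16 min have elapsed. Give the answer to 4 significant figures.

Accumulation = in − out for the solute gives V dC/dt = Q(C_in − C).
Rewrite as dC/dt + C/τ = C_in/τ, τ = V/Q = 5.73478 min.
Solution: C(t) = C_in + (C₀ − C_in) e^(−t/τ).
C(14.16) = 0.1348 + (0.8126 − 0.1348)·e^(−14.16/5.73478) = 0.1348 + (0.677800)·0.0846572 = 0.192181 g/L.

0.1922 g/L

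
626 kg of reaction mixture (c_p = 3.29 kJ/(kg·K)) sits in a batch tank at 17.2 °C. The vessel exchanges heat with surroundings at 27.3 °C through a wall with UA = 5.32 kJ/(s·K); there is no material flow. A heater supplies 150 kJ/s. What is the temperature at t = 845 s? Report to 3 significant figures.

Heat balance on the well-mixed liquid: M c_p dT/dt = −UA(T − T_amb) + Q̇.
dT/dt = (T_ss − T)/τ with T_ss = T_amb + Q̇/UA = 27.3 + 150/5.32 = 55.495 °C, τ = M c_p/UA = 626·3.29/5.32 = 387.13 s.
Solution: T(t) = T_ss + (T₀ − T_ss) e^(−t/τ).
T(845) = 55.495 + (-38.295)·0.11273 = 51.178 °C.

51.2 °C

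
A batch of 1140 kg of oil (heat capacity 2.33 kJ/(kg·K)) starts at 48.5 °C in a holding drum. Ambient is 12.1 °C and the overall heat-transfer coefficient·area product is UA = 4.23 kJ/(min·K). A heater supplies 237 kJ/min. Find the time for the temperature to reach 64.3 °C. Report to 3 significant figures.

First-law balance (no shaft work): M c_p dT/dt = −UA(T − T_amb) + Q̇.
τ = M c_p/UA = 627.94 min; T_ss = T_amb + Q̇/UA = 12.1 + 237/4.23 = 68.128 °C.
T(t) = T_ss + (T₀ − T_ss)e^(−t/τ); set T = 64.3:
t = −τ ln[(T − T_ss)/(T₀ − T_ss)] = −627.94 · ln(0.19504) = 1026.4 min.

1030 min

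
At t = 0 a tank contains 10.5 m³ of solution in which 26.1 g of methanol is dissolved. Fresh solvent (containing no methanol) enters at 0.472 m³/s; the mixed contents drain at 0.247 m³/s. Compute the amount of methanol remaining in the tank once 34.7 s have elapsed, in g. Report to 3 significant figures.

Let m(t) be the amount of methanol. Volume: V(t) = V₀ + (Q_in − Q_out) t = 10.5 + 0.22500 t; V(34.7) = 18.308 m³.
No methanol enters, so dm/dt = −Q_out · (m/V).
dm/m = −Q_out dt/(V₀ + 0.22500 t); integrating gives ln(m/m₀) = −(Q_out/(Q_in−Q_out)) ln(V/V₀).
m = m₀ (V₀/V)^(Q_out/(Q_in−Q_out)) = 26.1 × (10.5/18.308)^(1.0978) = 14.177 g.

14.2 g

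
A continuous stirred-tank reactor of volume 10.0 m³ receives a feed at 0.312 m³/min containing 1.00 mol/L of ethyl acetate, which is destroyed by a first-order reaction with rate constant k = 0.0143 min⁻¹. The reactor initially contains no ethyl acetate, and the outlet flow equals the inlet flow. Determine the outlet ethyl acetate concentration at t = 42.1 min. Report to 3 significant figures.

Accumulation = in − out − consumed: V dC/dt = Q C_in − Q C − k V C.
This is linear with rate a = Q/V + k = 0.045500 min⁻¹.
C_ss = Q C_in/(Q + kV) = 0.68571 mol/L; C(t) = C_ss + (C₀ − C_ss) e^(−a t).
C(42.1) = 0.68571 + (-0.68571)·e^(−0.045500·42.1) = 0.68571 + (-0.68571)·0.14726 = 0.58474 mol/L.

0.585 mol/L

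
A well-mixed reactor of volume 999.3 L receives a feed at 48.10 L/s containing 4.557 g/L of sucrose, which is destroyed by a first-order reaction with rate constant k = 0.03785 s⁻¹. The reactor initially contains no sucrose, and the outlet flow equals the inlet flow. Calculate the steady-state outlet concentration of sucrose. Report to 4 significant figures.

2.551 g/L

Species balance: V dC/dt = Q C_in − Q C − k V C.
At steady state: 0 = Q C_in − (Q + kV) C_ss, so C_ss = Q C_in/(Q + kV).
C_ss = 48.10·4.557/(48.10 + 0.03785·999.3) = 219.192/85.9235 = 2.55101 g/L.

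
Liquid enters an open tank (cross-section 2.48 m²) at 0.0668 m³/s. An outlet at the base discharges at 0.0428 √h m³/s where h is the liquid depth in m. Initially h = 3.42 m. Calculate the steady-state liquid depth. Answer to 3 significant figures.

2.44 m

A dh/dt = Q_in − 0.0428 √h. Steady state requires inflow = outflow:
Q_in = 0.0428 √h_ss ⇒ √h_ss = 0.0668/0.0428 = 1.5607.
h_ss = 1.5607² = 2.4359 m. (Since h₀ = 3.42 m > h_ss, the level will fall toward this value.)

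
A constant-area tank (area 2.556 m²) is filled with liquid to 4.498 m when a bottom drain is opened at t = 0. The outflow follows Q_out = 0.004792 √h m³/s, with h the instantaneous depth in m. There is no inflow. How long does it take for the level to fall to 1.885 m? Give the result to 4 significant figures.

797.8 s

A dh/dt = −Q_out = −0.004792 √h.
Separate and integrate: 2(√h − √h₀) = −(0.004792/A) t.
t = 2A(√h₀ − √h)/0.004792 = 2·2.556·(√4.498 − √1.885)/0.004792
  = 5.11200 × (2.12085 − 1.37295) / 0.004792 = 797.839 s.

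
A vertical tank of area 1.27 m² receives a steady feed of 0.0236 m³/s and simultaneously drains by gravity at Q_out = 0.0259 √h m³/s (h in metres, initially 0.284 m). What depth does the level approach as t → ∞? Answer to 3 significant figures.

0.830 m

A dh/dt = Q_in − 0.0259 √h. Steady state requires inflow = outflow:
Q_in = 0.0259 √h_ss ⇒ √h_ss = 0.0236/0.0259 = 0.91120.
h_ss = 0.91120² = 0.83028 m. (Since h₀ = 0.284 m < h_ss, the level will rise toward this value.)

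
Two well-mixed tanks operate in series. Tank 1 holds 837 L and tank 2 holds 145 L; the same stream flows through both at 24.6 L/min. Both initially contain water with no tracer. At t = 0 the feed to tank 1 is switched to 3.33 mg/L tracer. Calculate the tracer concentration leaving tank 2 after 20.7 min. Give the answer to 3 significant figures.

1.16 mg/L

Species balance on tank i: dCᵢ/dt = (Cᵢ₋₁ − Cᵢ)/τᵢ with τᵢ = Vᵢ/Q.
τ₁ = 837/24.6 = 34.024 min; τ₂ = 145/24.6 = 5.8943 min.
Tank 1: C₁ = C_in(1 − e^(−t/τ₁)). Tank 2 (τ₁ ≠ τ₂): C₂ = C_in[1 − (τ₁ e^(−t/τ₁) − τ₂ e^(−t/τ₂))/(τ₁ − τ₂)].
At t = 20.7: e^(−t/τ₁) = 0.54423, e^(−t/τ₂) = 0.029841.
C₂ = 3.33·[1 − (34.024·0.54423 − 5.8943·0.029841)/(28.130)] = 3.33·0.34799 = 1.1588 mg/L.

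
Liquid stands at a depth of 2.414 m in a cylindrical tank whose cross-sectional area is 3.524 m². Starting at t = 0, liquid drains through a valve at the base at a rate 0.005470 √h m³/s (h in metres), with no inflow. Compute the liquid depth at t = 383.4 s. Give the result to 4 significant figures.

Unsteady balance on liquid volume: A dh/dt = −0.005470 √h.
This is separable: 2 d(√h)/dt = −0.005470/A, so √h = √h₀ − (0.005470/(2A)) t.
√h = √2.414 − 0.005470·383.4/(2·3.524) = 1.55371 − 0.297559 = 1.25615.
h = 1.25615² = 1.57790 m.

1.578 m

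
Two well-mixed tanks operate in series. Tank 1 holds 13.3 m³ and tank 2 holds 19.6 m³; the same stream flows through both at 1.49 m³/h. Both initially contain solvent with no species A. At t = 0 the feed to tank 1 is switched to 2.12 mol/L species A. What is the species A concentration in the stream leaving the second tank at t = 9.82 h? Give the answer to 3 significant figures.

Species balance on tank i: dCᵢ/dt = (Cᵢ₋₁ − Cᵢ)/τᵢ with τᵢ = Vᵢ/Q.
τ₁ = 13.3/1.49 = 8.9262 h; τ₂ = 19.6/1.49 = 13.154 h.
Solving the cascade with C₁(0)=C₂(0)=0 gives C₂(t) = C_in[1 − (τ₁ e^(−t/τ₁) − τ₂ e^(−t/τ₂))/(τ₁ − τ₂)].
At t = 9.82: e^(−t/τ₁) = 0.33283, e^(−t/τ₂) = 0.47401.
C₂ = 2.12·[1 − (8.9262·0.33283 − 13.154·0.47401)/(-4.2282)] = 2.12·0.22793 = 0.48320 mol/L.

0.483 mol/L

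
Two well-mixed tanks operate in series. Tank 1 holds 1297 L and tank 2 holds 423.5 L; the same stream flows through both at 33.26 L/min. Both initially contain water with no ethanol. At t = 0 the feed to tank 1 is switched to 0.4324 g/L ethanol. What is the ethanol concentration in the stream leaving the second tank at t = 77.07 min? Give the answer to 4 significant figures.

0.3439 g/L

Each tank obeys Vᵢ dCᵢ/dt = Q(Cᵢ₋₁ − Cᵢ), so τᵢ = Vᵢ/Q.
τ₁ = 1297/33.26 = 38.9958 min; τ₂ = 423.5/33.26 = 12.7330 min.
Tank 1: C₁ = C_in(1 − e^(−t/τ₁)). Tank 2 (τ₁ ≠ τ₂): C₂ = C_in[1 − (τ₁ e^(−t/τ₁) − τ₂ e^(−t/τ₂))/(τ₁ − τ₂)].
At t = 77.07: e^(−t/τ₁) = 0.138572, e^(−t/τ₂) = 0.00235134.
C₂ = 0.4324·[1 − (38.9958·0.138572 − 12.7330·0.00235134)/(26.2628)] = 0.4324·0.795384 = 0.343924 g/L.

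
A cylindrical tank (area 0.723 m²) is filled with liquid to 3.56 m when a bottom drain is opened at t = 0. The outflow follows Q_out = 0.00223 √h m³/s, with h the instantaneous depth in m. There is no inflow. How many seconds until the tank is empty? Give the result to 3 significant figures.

1220 s

A dh/dt = −Q_out = −0.00223 √h.
∫ h^(−1/2) dh = −(0.00223/A) ∫ dt, giving 2√h = 2√h₀ − (0.00223/A) t.
Tank is empty when √h = 0: t_empty = 2A√h₀/0.00223.
t_empty = 2·0.723·√3.56/0.00223 = 1.4460·1.8868/0.00223 = 1223.5 s.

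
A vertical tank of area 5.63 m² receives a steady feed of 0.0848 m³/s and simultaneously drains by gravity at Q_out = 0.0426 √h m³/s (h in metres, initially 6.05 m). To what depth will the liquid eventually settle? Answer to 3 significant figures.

3.96 m

Level balance: A dh/dt = 0.0848 − 0.0426 √h. Setting dh/dt = 0:
Q_in = 0.0426 √h_ss ⇒ √h_ss = 0.0848/0.0426 = 1.9906.
h_ss = 1.9906² = 3.9625 m. (Since h₀ = 6.05 m > h_ss, the level will fall toward this value.)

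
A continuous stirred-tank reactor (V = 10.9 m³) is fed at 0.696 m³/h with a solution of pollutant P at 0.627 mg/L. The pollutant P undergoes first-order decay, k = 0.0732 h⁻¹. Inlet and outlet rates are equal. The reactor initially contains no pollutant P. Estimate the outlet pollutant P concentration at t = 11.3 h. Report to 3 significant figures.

V dC/dt = Q(C_in − C) − k V C.
dC/dt = (Q/V) C_in − (Q/V + k) C; effective rate a = Q/V + k = 0.063853 + 0.0732 = 0.13705 h⁻¹.
C_ss = Q C_in/(Q + kV) = 0.29212 mg/L; C(t) = C_ss + (C₀ − C_ss) e^(−a t).
C(11.3) = 0.29212 + (-0.29212)·e^(−0.13705·11.3) = 0.29212 + (-0.29212)·0.21252 = 0.23004 mg/L.

0.230 mg/L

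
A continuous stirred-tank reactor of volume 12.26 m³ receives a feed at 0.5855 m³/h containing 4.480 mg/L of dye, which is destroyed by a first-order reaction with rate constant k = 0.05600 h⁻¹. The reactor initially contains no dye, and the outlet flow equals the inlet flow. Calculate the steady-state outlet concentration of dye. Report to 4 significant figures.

2.062 mg/L

Accumulation = in − out − consumed: V dC/dt = Q C_in − Q C − k V C.
Steady state (dC/dt = 0): C_ss = Q C_in/(Q + kV) = C_in/(1 + kV/Q).
C_ss = 0.5855·4.480/(0.5855 + 0.05600·12.26) = 2.62304/1.27206 = 2.06204 mg/L.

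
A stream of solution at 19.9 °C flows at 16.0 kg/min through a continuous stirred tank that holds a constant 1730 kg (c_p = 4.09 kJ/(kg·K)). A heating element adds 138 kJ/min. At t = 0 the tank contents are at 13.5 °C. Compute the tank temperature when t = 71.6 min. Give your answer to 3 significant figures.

17.6 °C

Unsteady energy balance on the tank contents: M c_p dT/dt = ṁ c_p (T_in − T) + 138.
Rearrange: dT/dt = (T_ss − T)/τ with τ = M/ṁ = 108.12 min and T_ss = T_in + Q̇/(ṁ c_p) = 22.009 °C.
This is linear first-order; T(t) = T_ss + (T₀ − T_ss) e^(−t/τ).
T(71.6) = 22.009 + (-8.5088)·e^(−71.6/108.12) = 22.009 + (-8.5088)·0.51572 = 17.621 °C.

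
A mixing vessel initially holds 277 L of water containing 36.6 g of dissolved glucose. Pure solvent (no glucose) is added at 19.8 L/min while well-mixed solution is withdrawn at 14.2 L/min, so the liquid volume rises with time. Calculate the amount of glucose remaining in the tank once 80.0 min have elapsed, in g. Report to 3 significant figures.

Let m(t) be the amount of glucose. Volume: V(t) = V₀ + (Q_in − Q_out) t = 277 + 5.6000 t; V(80.0) = 725.00 L.
Species balance (pure solvent in): dm/dt = −Q_out · m/V(t).
Separate: dm/m = −Q_out dt/V(t) ⇒ ln(m/m₀) = −(Q_out/(Q_in−Q_out)) ln(V/V₀).
m = m₀ (V₀/V)^(Q_out/(Q_in−Q_out)) = 36.6 × (277/725.00)^(2.5357) = 3.1909 g.

3.19 g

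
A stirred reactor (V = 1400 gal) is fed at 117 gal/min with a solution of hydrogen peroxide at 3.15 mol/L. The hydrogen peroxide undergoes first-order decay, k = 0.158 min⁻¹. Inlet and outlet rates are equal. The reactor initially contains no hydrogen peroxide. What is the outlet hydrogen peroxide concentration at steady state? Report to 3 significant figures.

1.09 mol/L

V dC/dt = Q(C_in − C) − k V C.
Steady state (dC/dt = 0): C_ss = Q C_in/(Q + kV) = C_in/(1 + kV/Q).
C_ss = 117·3.15/(117 + 0.158·1400) = 368.55/338.20 = 1.0897 mol/L.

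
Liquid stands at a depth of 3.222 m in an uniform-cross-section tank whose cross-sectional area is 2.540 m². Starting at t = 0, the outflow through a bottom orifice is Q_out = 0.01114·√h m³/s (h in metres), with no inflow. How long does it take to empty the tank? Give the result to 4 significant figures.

818.5 s

With no inflow, A dh/dt = −0.01114 √h.
Separate and integrate: 2(√h − √h₀) = −(0.01114/A) t.
Set h = 0: 2√h₀ = (0.01114/A) t_empty ⇒ t_empty = 2A√h₀/0.01114.
t_empty = 2·2.540·√3.222/0.01114 = 5.08000·1.79499/0.01114 = 818.543 s.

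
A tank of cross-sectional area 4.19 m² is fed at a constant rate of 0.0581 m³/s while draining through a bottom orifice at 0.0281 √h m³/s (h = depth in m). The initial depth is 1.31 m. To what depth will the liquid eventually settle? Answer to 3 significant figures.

A dh/dt = Q_in − 0.0281 √h. Steady state requires inflow = outflow:
Q_in = 0.0281 √h_ss ⇒ √h_ss = 0.0581/0.0281 = 2.0676.
h_ss = 2.0676² = 4.2750 m. (Since h₀ = 1.31 m < h_ss, the level will rise toward this value.)

4.28 m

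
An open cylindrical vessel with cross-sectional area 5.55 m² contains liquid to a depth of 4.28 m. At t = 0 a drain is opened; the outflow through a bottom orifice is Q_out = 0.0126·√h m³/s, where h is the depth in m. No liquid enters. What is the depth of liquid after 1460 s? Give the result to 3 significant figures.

A dh/dt = −Q_out = −0.0126 √h.
This is separable: 2 d(√h)/dt = −0.0126/A, so √h = √h₀ − (0.0126/(2A)) t.
√h = √4.28 − 0.0126·1460/(2·5.55) = 2.0688 − 1.6573 = 0.41152.
h = 0.41152² = 0.16935 m.

0.169 m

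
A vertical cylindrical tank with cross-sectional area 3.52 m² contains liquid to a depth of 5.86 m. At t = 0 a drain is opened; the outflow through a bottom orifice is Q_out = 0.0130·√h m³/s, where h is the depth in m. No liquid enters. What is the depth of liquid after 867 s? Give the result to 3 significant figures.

Unsteady balance on liquid volume: A dh/dt = −0.0130 √h.
Separate and integrate: 2(√h − √h₀) = −(0.0130/A) t.
√h = √5.86 − 0.0130·867/(2·3.52) = 2.4207 − 1.6010 = 0.81975.
h = 0.81975² = 0.67199 m.

0.672 m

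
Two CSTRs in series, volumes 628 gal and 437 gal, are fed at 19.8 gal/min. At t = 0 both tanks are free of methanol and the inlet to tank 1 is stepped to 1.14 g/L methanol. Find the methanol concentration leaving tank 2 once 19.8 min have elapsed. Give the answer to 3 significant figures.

0.196 g/L

Species balance on tank i: dCᵢ/dt = (Cᵢ₋₁ − Cᵢ)/τᵢ with τᵢ = Vᵢ/Q.
τ₁ = 628/19.8 = 31.717 min; τ₂ = 437/19.8 = 22.071 min.
Tank 1: C₁ = C_in(1 − e^(−t/τ₁)). Tank 2 (τ₁ ≠ τ₂): C₂ = C_in[1 − (τ₁ e^(−t/τ₁) − τ₂ e^(−t/τ₂))/(τ₁ − τ₂)].
At t = 19.8: e^(−t/τ₁) = 0.53565, e^(−t/τ₂) = 0.40774.
C₂ = 1.14·[1 − (31.717·0.53565 − 22.071·0.40774)/(9.6465)] = 1.14·0.17169 = 0.19573 g/L.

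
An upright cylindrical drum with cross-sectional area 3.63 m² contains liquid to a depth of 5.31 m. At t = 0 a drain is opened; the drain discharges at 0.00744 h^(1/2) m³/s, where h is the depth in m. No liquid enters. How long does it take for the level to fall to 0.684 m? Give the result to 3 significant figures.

A dh/dt = −Q_out = −0.00744 √h.
Separate and integrate: 2(√h − √h₀) = −(0.00744/A) t.
t = 2A(√h₀ − √h)/0.00744 = 2·3.63·(√5.31 − √0.684)/0.00744
  = 7.2600 × (2.3043 − 0.82704) / 0.00744 = 1441.6 s.

1440 s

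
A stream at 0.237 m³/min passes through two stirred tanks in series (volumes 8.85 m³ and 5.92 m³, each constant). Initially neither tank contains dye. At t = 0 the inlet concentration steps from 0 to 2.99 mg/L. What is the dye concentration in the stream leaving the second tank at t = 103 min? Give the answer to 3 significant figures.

2.52 mg/L

Species balance on tank i: dCᵢ/dt = (Cᵢ₋₁ − Cᵢ)/τᵢ with τᵢ = Vᵢ/Q.
τ₁ = 8.85/0.237 = 37.342 min; τ₂ = 5.92/0.237 = 24.979 min.
Solving the cascade with C₁(0)=C₂(0)=0 gives C₂(t) = C_in[1 − (τ₁ e^(−t/τ₁) − τ₂ e^(−t/τ₂))/(τ₁ − τ₂)].
At t = 103: e^(−t/τ₁) = 0.063399, e^(−t/τ₂) = 0.016188.
C₂ = 2.99·[1 − (37.342·0.063399 − 24.979·0.016188)/(12.363)] = 2.99·0.84121 = 2.5152 mg/L.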